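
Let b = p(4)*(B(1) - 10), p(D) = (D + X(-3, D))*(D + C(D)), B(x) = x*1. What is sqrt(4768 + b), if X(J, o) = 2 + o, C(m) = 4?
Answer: 4*sqrt(253) ≈ 63.624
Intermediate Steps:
B(x) = x
p(D) = (2 + 2*D)*(4 + D) (p(D) = (D + (2 + D))*(D + 4) = (2 + 2*D)*(4 + D))
b = -720 (b = (8 + 2*4**2 + 10*4)*(1 - 10) = (8 + 2*16 + 40)*(-9) = (8 + 32 + 40)*(-9) = 80*(-9) = -720)
sqrt(4768 + b) = sqrt(4768 - 720) = sqrt(4048) = 4*sqrt(253)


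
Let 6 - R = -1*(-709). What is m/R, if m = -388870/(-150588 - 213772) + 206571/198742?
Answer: -206150015/68792953364 ≈ -0.0029967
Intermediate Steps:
m = 7627550555/3620681756 (m = -388870/(-364360) + 206571*(1/198742) = -388870*(-1/364360) + 206571/198742 = 38887/36436 + 206571/198742 = 7627550555/3620681756 ≈ 2.1067)
R = -703 (R = 6 - (-1)*(-709) = 6 - 1*709 = 6 - 709 = -703)
m/R = (7627550555/3620681756)/(-703) = (7627550555/3620681756)*(-1/703) = -206150015/68792953364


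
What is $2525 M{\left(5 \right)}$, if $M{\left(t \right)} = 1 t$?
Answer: $12625$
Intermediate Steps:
$M{\left(t \right)} = t$
$2525 M{\left(5 \right)} = 2525 \cdot 5 = 12625$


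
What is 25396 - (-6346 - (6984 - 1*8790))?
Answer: 29936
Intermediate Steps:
25396 - (-6346 - (6984 - 1*8790)) = 25396 - (-6346 - (6984 - 8790)) = 25396 - (-6346 - 1*(-1806)) = 25396 - (-6346 + 1806) = 25396 - 1*(-4540) = 25396 + 4540 = 29936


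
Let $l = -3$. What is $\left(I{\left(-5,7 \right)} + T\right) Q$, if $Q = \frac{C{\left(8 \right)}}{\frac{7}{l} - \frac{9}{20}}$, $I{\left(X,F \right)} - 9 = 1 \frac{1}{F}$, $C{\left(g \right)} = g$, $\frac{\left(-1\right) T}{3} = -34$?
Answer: $- \frac{373440}{1169} \approx -319.45$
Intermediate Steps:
$T = 102$ ($T = \left(-3\right) \left(-34\right) = 102$)
$I{\left(X,F \right)} = 9 + \frac{1}{F}$ ($I{\left(X,F \right)} = 9 + 1 \frac{1}{F} = 9 + \frac{1}{F}$)
$Q = - \frac{480}{167}$ ($Q = \frac{8}{\frac{7}{-3} - \frac{9}{20}} = \frac{8}{7 \left(- \frac{1}{3}\right) - \frac{9}{20}} = \frac{8}{- \frac{7}{3} - \frac{9}{20}} = \frac{8}{- \frac{167}{60}} = 8 \left(- \frac{60}{167}\right) = - \frac{480}{167} \approx -2.8743$)
$\left(I{\left(-5,7 \right)} + T\right) Q = \left(\left(9 + \frac{1}{7}\right) + 102\right) \left(- \frac{480}{167}\right) = \left(\frac{64}{7} + 102\right) \left(- \frac{480}{167}\right) = \frac{778}{7} \left(- \frac{480}{167}\right) = - \frac{373440}{1169}$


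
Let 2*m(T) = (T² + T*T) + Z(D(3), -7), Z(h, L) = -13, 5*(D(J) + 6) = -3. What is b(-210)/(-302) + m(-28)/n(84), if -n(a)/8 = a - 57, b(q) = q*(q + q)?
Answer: -19286005/65232 ≈ -295.65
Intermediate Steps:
D(J) = -33/5 (D(J) = -6 + (⅕)*(-3) = -6 - ⅗ = -33/5)
b(q) = 2*q² (b(q) = q*(2*q) = 2*q²)
n(a) = 456 - 8*a (n(a) = -8*(a - 57) = -8*(-57 + a) = 456 - 8*a)
m(T) = -13/2 + T² (m(T) = ((T² + T*T) - 13)/2 = ((T² + T²) - 13)/2 = (2*T² - 13)/2 = (-13 + 2*T²)/2 = -13/2 + T²)
b(-210)/(-302) + m(-28)/n(84) = (2*(-210)²)/(-302) + (-13/2 + (-28)²)/(456 - 8*84) = (2*44100)*(-1/302) + (-13/2 + 784)/(456 - 672) = 88200*(-1/302) + (1555/2)/(-216) = -44100/151 + (1555/2)*(-1/216) = -44100/151 - 1555/432 = -19286005/65232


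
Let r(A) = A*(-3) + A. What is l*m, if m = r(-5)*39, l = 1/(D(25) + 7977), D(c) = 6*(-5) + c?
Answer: 195/3986 ≈ 0.048921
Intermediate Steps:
D(c) = -30 + c
r(A) = -2*A (r(A) = -3*A + A = -2*A)
l = 1/7972 (l = 1/((-30 + 25) + 7977) = 1/(-5 + 7977) = 1/7972 ≈ 0.00012544)
m = 390 (m = -2*(-5)*39 = 10*39 = 390)
l*m = (1/7972)*390 = 195/3986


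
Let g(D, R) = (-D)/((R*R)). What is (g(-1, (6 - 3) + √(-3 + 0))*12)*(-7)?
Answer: 14*I/(√3 - I) ≈ -3.5 + 6.0622*I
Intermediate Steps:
g(D, R) = -D/R² (g(D, R) = (-D)/(R²) = (-D)/R² = -D/R²)
(g(-1, (6 - 3) + √(-3 + 0))*12)*(-7) = (-1*(-1)/((6 - 3) + √(-3 + 0))²*12)*(-7) = (-1*(-1)/(3 + √(-3))²*12)*(-7) = (-1*(-1)/(3 + I*√3)²*12)*(-7) = (12/(3 + I*√3)²)*(-7) = -84/(3 + I*√3)²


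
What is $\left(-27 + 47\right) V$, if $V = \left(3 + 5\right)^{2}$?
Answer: $1280$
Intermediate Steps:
$V = 64$ ($V = 8^{2} = 64$)
$\left(-27 + 47\right) V = \left(-27 + 47\right) 64 = 20 \cdot 64 = 1280$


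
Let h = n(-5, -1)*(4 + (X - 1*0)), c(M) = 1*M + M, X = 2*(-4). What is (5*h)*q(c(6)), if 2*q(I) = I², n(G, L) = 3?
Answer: -4320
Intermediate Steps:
X = -8
c(M) = 2*M (c(M) = M + M = 2*M)
q(I) = I²/2
h = -12 (h = 3*(4 + (-8 - 1*0)) = 3*(4 + (-8 + 0)) = 3*(4 - 8) = 3*(-4) = -12)
(5*h)*q(c(6)) = (5*(-12))*((2*6)²/2) = -30*12² = -30*144 = -60*72 = -4320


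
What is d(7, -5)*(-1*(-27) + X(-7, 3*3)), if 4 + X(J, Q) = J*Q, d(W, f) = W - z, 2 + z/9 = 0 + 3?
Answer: 80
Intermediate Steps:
z = 9 (z = -18 + 9*(0 + 3) = -18 + 9*3 = -18 + 27 = 9)
d(W, f) = -9 + W (d(W, f) = W - 1*9 = W - 9 = -9 + W)
X(J, Q) = -4 + J*Q
d(7, -5)*(-1*(-27) + X(-7, 3*3)) = (-9 + 7)*(-1*(-27) + (-4 - 21*3)) = -2*(27 + (-4 - 7*9)) = -2*(27 + (-4 - 63)) = -2*(27 - 67) = -2*(-40) = 80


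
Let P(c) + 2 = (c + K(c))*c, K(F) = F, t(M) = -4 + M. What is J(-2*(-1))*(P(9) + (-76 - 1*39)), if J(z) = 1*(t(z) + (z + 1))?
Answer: 45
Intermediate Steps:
P(c) = -2 + 2*c² (P(c) = -2 + (c + c)*c = -2 + (2*c)*c = -2 + 2*c²)
J(z) = -3 + 2*z (J(z) = 1*((-4 + z) + (z + 1)) = 1*((-4 + z) + (1 + z)) = 1*(-3 + 2*z) = -3 + 2*z)
J(-2*(-1))*(P(9) + (-76 - 1*39)) = (-3 + 2*(-2*(-1)))*((-2 + 2*9²) + (-76 - 1*39)) = (-3 + 2*2)*((-2 + 2*81) + (-76 - 39)) = (-3 + 4)*((-2 + 162) - 115) = 1*(160 - 115) = 1*45 = 45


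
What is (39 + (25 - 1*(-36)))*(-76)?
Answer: -7600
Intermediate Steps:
(39 + (25 - 1*(-36)))*(-76) = (39 + (25 + 36))*(-76) = (39 + 61)*(-76) = 100*(-76) = -7600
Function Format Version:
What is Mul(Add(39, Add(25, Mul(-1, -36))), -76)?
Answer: -7600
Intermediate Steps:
Mul(Add(39, Add(25, Mul(-1, -36))), -76) = Mul(Add(39, Add(25, 36)), -76) = Mul(Add(39, 61), -76) = Mul(100, -76) = -7600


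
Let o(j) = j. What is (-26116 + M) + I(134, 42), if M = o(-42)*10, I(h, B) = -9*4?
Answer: -26572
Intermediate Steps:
I(h, B) = -36
M = -420 (M = -42*10 = -420)
(-26116 + M) + I(134, 42) = (-26116 - 420) - 36 = -26536 - 36 = -26572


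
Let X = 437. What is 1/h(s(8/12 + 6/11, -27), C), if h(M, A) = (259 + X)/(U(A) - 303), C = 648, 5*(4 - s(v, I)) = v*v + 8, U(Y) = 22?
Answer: -281/696 ≈ -0.40374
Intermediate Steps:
s(v, I) = 12/5 - v²/5 (s(v, I) = 4 - (v*v + 8)/5 = 4 - (v² + 8)/5 = 4 - (8 + v²)/5 = 4 + (-8/5 - v²/5) = 12/5 - v²/5)
h(M, A) = -696/281 (h(M, A) = (259 + 437)/(22 - 303) = 696/(-281) = 696*(-1/281) = -696/281)
1/h(s(8/12 + 6/11, -27), C) = 1/(-696/281) = -281/696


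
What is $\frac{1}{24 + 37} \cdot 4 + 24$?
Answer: $\frac{1468}{61} \approx 24.066$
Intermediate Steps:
$\frac{1}{24 + 37} \cdot 4 + 24 = \frac{1}{61} \cdot 4 + 24 = \frac{4}{61} + 24 = \frac{1468}{61}$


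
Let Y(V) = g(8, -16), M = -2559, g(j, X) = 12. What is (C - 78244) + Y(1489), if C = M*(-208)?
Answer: 454040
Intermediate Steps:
Y(V) = 12
C = 532272 (C = -2559*(-208) = 532272)
(C - 78244) + Y(1489) = (532272 - 78244) + 12 = 454028 + 12 = 454040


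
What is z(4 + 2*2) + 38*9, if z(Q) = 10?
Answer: 352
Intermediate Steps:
z(4 + 2*2) + 38*9 = 10 + 38*9 = 10 + 342 = 352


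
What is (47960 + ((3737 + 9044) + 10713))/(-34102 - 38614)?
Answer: -35727/36358 ≈ -0.98265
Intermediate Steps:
(47960 + ((3737 + 9044) + 10713))/(-34102 - 38614) = (47960 + (12781 + 10713))/(-72716) = (47960 + 23494)*(-1/72716) = 71454*(-1/72716) = -35727/36358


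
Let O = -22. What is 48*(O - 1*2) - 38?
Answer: -1190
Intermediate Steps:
48*(O - 1*2) - 38 = 48*(-22 - 1*2) - 38 = 48*(-22 - 2) - 38 = 48*(-24) - 38 = -1152 - 38 = -1190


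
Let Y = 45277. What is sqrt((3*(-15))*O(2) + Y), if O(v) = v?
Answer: sqrt(45187) ≈ 212.57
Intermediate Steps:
sqrt((3*(-15))*O(2) + Y) = sqrt((3*(-15))*2 + 45277) = sqrt(-45*2 + 45277) = sqrt(-90 + 45277) = sqrt(45187)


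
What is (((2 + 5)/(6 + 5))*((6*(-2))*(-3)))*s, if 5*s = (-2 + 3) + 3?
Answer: 1008/55 ≈ 18.327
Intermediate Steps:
s = ⅘ (s = ((-2 + 3) + 3)/5 = (1 + 3)/5 = (⅕)*4 = ⅘ ≈ 0.80000)
(((2 + 5)/(6 + 5))*((6*(-2))*(-3)))*s = (((2 + 5)/(6 + 5))*((6*(-2))*(-3)))*(⅘) = ((7/11)*(-12*(-3)))*(⅘) = ((7*(1/11))*36)*(⅘) = ((7/11)*36)*(⅘) = (252/11)*(⅘) = 1008/55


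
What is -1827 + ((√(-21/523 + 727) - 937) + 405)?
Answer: -2359 + 10*√1988446/523 ≈ -2332.0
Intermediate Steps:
-1827 + ((√(-21/523 + 727) - 937) + 405) = -1827 + ((√(380200/523) - 937) + 405) = -1827 + ((10*√1988446/523 - 937) + 405) = -1827 + ((-937 + 10*√1988446/523) + 405) = -1827 + (-532 + 10*√1988446/523) = -2359 + 10*√1988446/523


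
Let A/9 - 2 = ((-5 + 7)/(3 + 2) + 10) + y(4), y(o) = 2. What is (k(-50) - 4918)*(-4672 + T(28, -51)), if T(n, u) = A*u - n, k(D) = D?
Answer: 280930464/5 ≈ 5.6186e+7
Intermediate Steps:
A = 648/5 (A = 18 + 9*(((-5 + 7)/(3 + 2) + 10) + 2) = 18 + 9*((2/5 + 10) + 2) = 18 + 9*((2*(⅕) + 10) + 2) = 18 + 9*((⅖ + 10) + 2) = 18 + 9*(52/5 + 2) = 18 + 9*(62/5) = 18 + 558/5 = 648/5 ≈ 129.60)
T(n, u) = -n + 648*u/5 (T(n, u) = 648*u/5 - n = -n + 648*u/5)
(k(-50) - 4918)*(-4672 + T(28, -51)) = (-50 - 4918)*(-4672 + (-1*28 + (648/5)*(-51))) = -4968*(-4672 + (-28 - 33048/5)) = -4968*(-4672 - 33188/5) = -4968*(-56548/5) = 280930464/5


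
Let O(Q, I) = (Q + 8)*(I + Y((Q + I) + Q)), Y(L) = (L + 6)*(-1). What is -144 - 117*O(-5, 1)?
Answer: -1548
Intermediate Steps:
Y(L) = -6 - L (Y(L) = (6 + L)*(-1) = -6 - L)
O(Q, I) = (-6 - 2*Q)*(8 + Q) (O(Q, I) = (Q + 8)*(I + (-6 - ((Q + I) + Q))) = (8 + Q)*(I + (-6 - ((I + Q) + Q))) = (8 + Q)*(I + (-6 - (I + 2*Q))) = (8 + Q)*(I + (-6 + (-I - 2*Q))) = (8 + Q)*(I + (-6 - I - 2*Q)) = (8 + Q)*(-6 - 2*Q) = (-6 - 2*Q)*(8 + Q))
-144 - 117*O(-5, 1) = -144 - 117*(-48 - 22*(-5) - 2*(-5)²) = -144 - 117*(-48 + 110 - 2*25) = -144 - 117*(-48 + 110 - 50) = -144 - 117*12 = -144 - 1404 = -1548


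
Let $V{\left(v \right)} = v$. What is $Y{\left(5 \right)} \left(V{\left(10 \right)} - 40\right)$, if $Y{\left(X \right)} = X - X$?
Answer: $0$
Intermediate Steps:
$Y{\left(X \right)} = 0$
$Y{\left(5 \right)} \left(V{\left(10 \right)} - 40\right) = 0 \left(10 - 40\right) = 0 \left(-30\right) = 0$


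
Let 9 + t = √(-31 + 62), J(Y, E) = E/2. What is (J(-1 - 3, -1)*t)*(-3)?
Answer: -27/2 + 3*√31/2 ≈ -5.1484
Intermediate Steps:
J(Y, E) = E/2 (J(Y, E) = E*(½) = E/2)
t = -9 + √31 (t = -9 + √(-31 + 62) = -9 + √31 ≈ -3.4322)
(J(-1 - 3, -1)*t)*(-3) = (((½)*(-1))*(-9 + √31))*(-3) = -(-9 + √31)/2*(-3) = (9/2 - √31/2)*(-3) = -27/2 + 3*√31/2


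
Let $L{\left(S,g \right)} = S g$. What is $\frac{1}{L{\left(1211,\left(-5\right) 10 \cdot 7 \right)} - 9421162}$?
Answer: $- \frac{1}{9845012} \approx -1.0157 \cdot 10^{-7}$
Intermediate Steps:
$\frac{1}{L{\left(1211,\left(-5\right) 10 \cdot 7 \right)} - 9421162} = \frac{1}{1211 \left(-5\right) 10 \cdot 7 - 9421162} = \frac{1}{1211 \left(\left(-50\right) 7\right) - 9421162} = \frac{1}{1211 \left(-350\right) - 9421162} = \frac{1}{-423850 - 9421162} = \frac{1}{-9845012} = - \frac{1}{9845012}$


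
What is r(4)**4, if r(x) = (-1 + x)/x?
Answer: 81/256 ≈ 0.31641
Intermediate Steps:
r(x) = (-1 + x)/x
r(4)**4 = ((-1 + 4)/4)**4 = ((1/4)*3)**4 = (3/4)**4 = 81/256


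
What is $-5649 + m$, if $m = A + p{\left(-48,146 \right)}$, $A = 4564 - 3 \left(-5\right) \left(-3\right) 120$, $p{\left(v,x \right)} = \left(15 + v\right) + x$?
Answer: $-6372$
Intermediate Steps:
$p{\left(v,x \right)} = 15 + v + x$
$A = -836$ ($A = 4564 - \left(-15\right) \left(-3\right) 120 = 4564 - 45 \cdot 120 = 4564 - 5400 = -836$)
$m = -723$ ($m = -836 + \left(15 - 48 + 146\right) = -836 + 113 = -723$)
$-5649 + m = -5649 - 723 = -6372$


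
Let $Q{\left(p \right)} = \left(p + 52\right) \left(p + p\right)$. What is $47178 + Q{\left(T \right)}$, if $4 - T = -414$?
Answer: $440098$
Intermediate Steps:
$T = 418$ ($T = 4 - -414 = 4 + 414 = 418$)
$Q{\left(p \right)} = 2 p \left(52 + p\right)$ ($Q{\left(p \right)} = \left(52 + p\right) 2 p = 2 p \left(52 + p\right)$)
$47178 + Q{\left(T \right)} = 47178 + 2 \cdot 418 \left(52 + 418\right) = 47178 + 2 \cdot 418 \cdot 470 = 47178 + 392920 = 440098$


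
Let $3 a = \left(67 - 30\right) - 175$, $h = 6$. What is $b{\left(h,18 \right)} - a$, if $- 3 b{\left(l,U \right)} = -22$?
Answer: $\frac{160}{3} \approx 53.333$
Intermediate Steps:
$b{\left(l,U \right)} = \frac{22}{3}$ ($b{\left(l,U \right)} = \left(- \frac{1}{3}\right) \left(-22\right) = \frac{22}{3}$)
$a = -46$ ($a = \frac{\left(67 - 30\right) - 175}{3} = \frac{37 - 175}{3} = \frac{1}{3} \left(-138\right) = -46$)
$b{\left(h,18 \right)} - a = \frac{22}{3} - -46 = \frac{22}{3} + 46 = \frac{160}{3}$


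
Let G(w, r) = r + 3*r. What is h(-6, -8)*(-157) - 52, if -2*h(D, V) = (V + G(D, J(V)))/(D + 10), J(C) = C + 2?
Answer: -680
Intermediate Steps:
J(C) = 2 + C
G(w, r) = 4*r
h(D, V) = -(8 + 5*V)/(2*(10 + D)) (h(D, V) = -(V + 4*(2 + V))/(2*(D + 10)) = -(V + (8 + 4*V))/(2*(10 + D)) = -(8 + 5*V)/(2*(10 + D)))
h(-6, -8)*(-157) - 52 = ((-8 - 5*(-8))/(2*(10 - 6)))*(-157) - 52 = ((½)*(-8 + 40)/4)*(-157) - 52 = ((½)*(¼)*32)*(-157) - 52 = 4*(-157) - 52 = -628 - 52 = -680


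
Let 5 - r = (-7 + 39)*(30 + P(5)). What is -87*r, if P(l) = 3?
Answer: 91437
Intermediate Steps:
r = -1051 (r = 5 - (-7 + 39)*(30 + 3) = 5 - 32*33 = 5 - 1*1056 = 5 - 1056 = -1051)
-87*r = -87*(-1051) = 91437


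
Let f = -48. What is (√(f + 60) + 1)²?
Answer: 13 + 4*√3 ≈ 19.928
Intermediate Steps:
(√(f + 60) + 1)² = (√(-48 + 60) + 1)² = (√12 + 1)² = (2*√3 + 1)² = (1 + 2*√3)²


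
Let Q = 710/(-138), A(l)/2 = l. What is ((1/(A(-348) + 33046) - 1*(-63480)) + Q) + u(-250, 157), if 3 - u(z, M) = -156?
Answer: 142040309669/2232150 ≈ 63634.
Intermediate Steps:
u(z, M) = 159 (u(z, M) = 3 - 1*(-156) = 3 + 156 = 159)
A(l) = 2*l
Q = -355/69 (Q = 710*(-1/138) = -355/69 ≈ -5.1449)
((1/(A(-348) + 33046) - 1*(-63480)) + Q) + u(-250, 157) = ((1/(2*(-348) + 33046) - 1*(-63480)) - 355/69) + 159 = ((1/(-696 + 33046) + 63480) - 355/69) + 159 = ((1/32350 + 63480) - 355/69) + 159 = (2053578001/32350 - 355/69) + 159 = 141685397819/2232150 + 159 = 142040309669/2232150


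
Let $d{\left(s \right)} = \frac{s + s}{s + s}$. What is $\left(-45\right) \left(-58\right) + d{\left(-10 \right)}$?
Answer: $2611$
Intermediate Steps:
$d{\left(s \right)} = 1$ ($d{\left(s \right)} = \frac{2 s}{2 s} = 2 s \frac{1}{2 s} = 1$)
$\left(-45\right) \left(-58\right) + d{\left(-10 \right)} = \left(-45\right) \left(-58\right) + 1 = 2610 + 1 = 2611$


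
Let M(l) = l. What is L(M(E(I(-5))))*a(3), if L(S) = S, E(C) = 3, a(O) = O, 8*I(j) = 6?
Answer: 9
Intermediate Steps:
I(j) = ¾ (I(j) = (⅛)*6 = ¾)
L(M(E(I(-5))))*a(3) = 3*3 = 9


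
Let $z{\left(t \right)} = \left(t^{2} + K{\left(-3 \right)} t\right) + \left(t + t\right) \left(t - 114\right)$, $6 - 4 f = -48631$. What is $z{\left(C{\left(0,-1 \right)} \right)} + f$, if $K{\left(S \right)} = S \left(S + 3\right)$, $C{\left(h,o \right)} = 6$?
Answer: $\frac{43597}{4} \approx 10899.0$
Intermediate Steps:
$f = \frac{48637}{4}$ ($f = \frac{3}{2} - - \frac{48631}{4} = \frac{3}{2} + \frac{48631}{4} = \frac{48637}{4} \approx 12159.0$)
$K{\left(S \right)} = S \left(3 + S\right)$
$z{\left(t \right)} = t^{2} + 2 t \left(-114 + t\right)$ ($z{\left(t \right)} = \left(t^{2} + - 3 \left(3 - 3\right) t\right) + \left(t + t\right) \left(t - 114\right) = \left(t^{2} + \left(-3\right) 0 t\right) + 2 t \left(-114 + t\right) = \left(t^{2} + 0 t\right) + 2 t \left(-114 + t\right) = \left(t^{2} + 0\right) + 2 t \left(-114 + t\right) = t^{2} + 2 t \left(-114 + t\right)$)
$z{\left(C{\left(0,-1 \right)} \right)} + f = 3 \cdot 6 \left(-76 + 6\right) + \frac{48637}{4} = 3 \cdot 6 \left(-70\right) + \frac{48637}{4} = -1260 + \frac{48637}{4} = \frac{43597}{4}$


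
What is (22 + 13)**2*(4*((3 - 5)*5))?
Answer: -49000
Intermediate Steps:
(22 + 13)**2*(4*((3 - 5)*5)) = 35**2*(4*(-2*5)) = 1225*(4*(-10)) = 1225*(-40) = -49000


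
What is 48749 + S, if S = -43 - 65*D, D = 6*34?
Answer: 35446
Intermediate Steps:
D = 204
S = -13303 (S = -43 - 65*204 = -43 - 13260 = -13303)
48749 + S = 48749 - 13303 = 35446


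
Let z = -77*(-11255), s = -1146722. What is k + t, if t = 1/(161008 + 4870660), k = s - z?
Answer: -10130543989475/5031668 ≈ -2.0134e+6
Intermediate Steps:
z = 866635
k = -2013357 (k = -1146722 - 1*866635 = -1146722 - 866635 = -2013357)
t = 1/5031668 ≈ 1.9874e-7
k + t = -2013357 + 1/5031668 = -10130543989475/5031668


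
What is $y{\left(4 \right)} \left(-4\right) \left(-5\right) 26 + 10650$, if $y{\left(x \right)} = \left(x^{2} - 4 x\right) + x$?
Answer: $12730$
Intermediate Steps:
$y{\left(x \right)} = x^{2} - 3 x$
$y{\left(4 \right)} \left(-4\right) \left(-5\right) 26 + 10650 = 4 \left(-3 + 4\right) \left(-4\right) \left(-5\right) 26 + 10650 = 4 \cdot 1 \left(-4\right) \left(-5\right) 26 + 10650 = 4 \left(-4\right) \left(-5\right) 26 + 10650 = \left(-16\right) \left(-5\right) 26 + 10650 = 80 \cdot 26 + 10650 = 2080 + 10650 = 12730$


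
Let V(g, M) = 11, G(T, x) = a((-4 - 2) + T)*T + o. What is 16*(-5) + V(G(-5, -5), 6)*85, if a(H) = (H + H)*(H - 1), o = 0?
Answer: 855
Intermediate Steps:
a(H) = 2*H*(-1 + H) (a(H) = (2*H)*(-1 + H) = 2*H*(-1 + H))
G(T, x) = 2*T*(-7 + T)*(-6 + T) (G(T, x) = (2*((-4 - 2) + T)*(-1 + ((-4 - 2) + T)))*T + 0 = (2*(-6 + T)*(-1 + (-6 + T)))*T + 0 = (2*(-6 + T)*(-7 + T))*T + 0 = (2*(-7 + T)*(-6 + T))*T + 0 = 2*T*(-7 + T)*(-6 + T) + 0 = 2*T*(-7 + T)*(-6 + T))
16*(-5) + V(G(-5, -5), 6)*85 = 16*(-5) + 11*85 = -80 + 935 = 855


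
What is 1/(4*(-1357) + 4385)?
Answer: -1/1043 ≈ -0.00095877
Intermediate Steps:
1/(4*(-1357) + 4385) = 1/(-5428 + 4385) = 1/(-1043) = -1/1043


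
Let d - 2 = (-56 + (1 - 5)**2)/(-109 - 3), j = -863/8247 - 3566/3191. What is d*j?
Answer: -353788985/122808826 ≈ -2.8808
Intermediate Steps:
j = -32162635/26316177 (j = -863*1/8247 - 3566*1/3191 = -863/8247 - 3566/3191 = -32162635/26316177 ≈ -1.2222)
d = 33/14 (d = 2 + (-56 + (1 - 5)**2)/(-109 - 3) = 2 + (-56 + (-4)**2)/(-112) = 2 + (-56 + 16)*(-1/112) = 2 - 40*(-1/112) = 2 + 5/14 = 33/14 ≈ 2.3571)
d*j = (33/14)*(-32162635/26316177) = -353788985/122808826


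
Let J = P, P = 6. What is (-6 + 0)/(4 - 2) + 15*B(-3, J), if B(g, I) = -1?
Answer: -18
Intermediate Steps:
J = 6
(-6 + 0)/(4 - 2) + 15*B(-3, J) = (-6 + 0)/(4 - 2) + 15*(-1) = -6/2 - 15 = -6*½ - 15 = -3 - 15 = -18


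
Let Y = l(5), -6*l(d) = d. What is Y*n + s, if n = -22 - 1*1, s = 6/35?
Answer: 4061/210 ≈ 19.338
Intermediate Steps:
l(d) = -d/6
Y = -5/6 (Y = -1/6*5 = -5/6 ≈ -0.83333)
s = 6/35 (s = 6*(1/35) = 6/35 ≈ 0.17143)
n = -23 (n = -22 - 1 = -23)
Y*n + s = -5/6*(-23) + 6/35 = 115/6 + 6/35 = 4061/210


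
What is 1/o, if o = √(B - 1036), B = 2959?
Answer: √1923/1923 ≈ 0.022804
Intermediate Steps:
o = √1923 (o = √(2959 - 1036) = √1923 ≈ 43.852)
1/o = 1/(√1923) = √1923/1923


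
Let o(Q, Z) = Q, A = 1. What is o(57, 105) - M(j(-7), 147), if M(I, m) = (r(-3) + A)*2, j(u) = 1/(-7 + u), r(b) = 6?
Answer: 43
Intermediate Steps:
M(I, m) = 14 (M(I, m) = (6 + 1)*2 = 7*2 = 14)
o(57, 105) - M(j(-7), 147) = 57 - 1*14 = 57 - 14 = 43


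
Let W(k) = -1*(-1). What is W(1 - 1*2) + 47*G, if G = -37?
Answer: -1738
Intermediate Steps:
W(k) = 1
W(1 - 1*2) + 47*G = 1 + 47*(-37) = 1 - 1739 = -1738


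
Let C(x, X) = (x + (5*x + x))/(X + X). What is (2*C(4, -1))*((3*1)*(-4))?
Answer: 336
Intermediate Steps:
C(x, X) = 7*x/(2*X) (C(x, X) = (x + 6*x)/((2*X)) = (7*x)*(1/(2*X)) = 7*x/(2*X))
(2*C(4, -1))*((3*1)*(-4)) = (2*((7/2)*4/(-1)))*((3*1)*(-4)) = (2*((7/2)*4*(-1)))*(3*(-4)) = (2*(-14))*(-12) = -28*(-12) = 336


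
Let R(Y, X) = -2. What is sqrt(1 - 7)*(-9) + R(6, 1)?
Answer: -2 - 9*I*sqrt(6) ≈ -2.0 - 22.045*I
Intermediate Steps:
sqrt(1 - 7)*(-9) + R(6, 1) = sqrt(1 - 7)*(-9) - 2 = sqrt(-6)*(-9) - 2 = (I*sqrt(6))*(-9) - 2 = -9*I*sqrt(6) - 2 = -2 - 9*I*sqrt(6)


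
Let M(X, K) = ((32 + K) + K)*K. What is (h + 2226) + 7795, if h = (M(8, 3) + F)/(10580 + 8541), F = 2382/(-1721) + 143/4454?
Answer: 1468767323504445/146568851414 ≈ 10021.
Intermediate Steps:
M(X, K) = K*(32 + 2*K) (M(X, K) = (32 + 2*K)*K = K*(32 + 2*K))
F = -10363325/7665334 (F = 2382*(-1/1721) + 143*(1/4454) = -2382/1721 + 143/4454 = -10363325/7665334 ≈ -1.3520)
h = 863484751/146568851414 (h = (2*3*(16 + 3) - 10363325/7665334)/(10580 + 8541) = (2*3*19 - 10363325/7665334)/19121 = (114 - 10363325/7665334)*(1/19121) = (863484751/7665334)*(1/19121) = 863484751/146568851414 ≈ 0.0058913)
(h + 2226) + 7795 = (863484751/146568851414 + 2226) + 7795 = 326263126732315/146568851414 + 7795 = 1468767323504445/146568851414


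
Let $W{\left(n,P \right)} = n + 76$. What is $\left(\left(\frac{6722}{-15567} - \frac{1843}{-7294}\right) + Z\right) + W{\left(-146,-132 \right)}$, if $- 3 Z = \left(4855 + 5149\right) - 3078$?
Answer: $- \frac{90035902421}{37848566} \approx -2378.8$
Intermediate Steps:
$W{\left(n,P \right)} = 76 + n$
$Z = - \frac{6926}{3}$ ($Z = - \frac{\left(4855 + 5149\right) - 3078}{3} = - \frac{10004 - 3078}{3} = \left(- \frac{1}{3}\right) 6926 = - \frac{6926}{3} \approx -2308.7$)
$\left(\left(\frac{6722}{-15567} - \frac{1843}{-7294}\right) + Z\right) + W{\left(-146,-132 \right)} = \left(\left(\frac{6722}{-15567} - \frac{1843}{-7294}\right) - \frac{6926}{3}\right) + \left(76 - 146\right) = \left(\left(6722 \left(- \frac{1}{15567}\right) - - \frac{1843}{7294}\right) - \frac{6926}{3}\right) - 70 = \left(\left(- \frac{6722}{15567} + \frac{1843}{7294}\right) - \frac{6926}{3}\right) - 70 = \left(- \frac{20340287}{113545698} - \frac{6926}{3}\right) - 70 = - \frac{87386502801}{37848566} - 70 = - \frac{90035902421}{37848566}$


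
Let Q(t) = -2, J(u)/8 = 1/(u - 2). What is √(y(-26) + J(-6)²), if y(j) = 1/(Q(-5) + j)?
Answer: 3*√21/14 ≈ 0.98198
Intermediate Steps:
J(u) = 8/(-2 + u) (J(u) = 8/(u - 2) = 8/(-2 + u))
y(j) = 1/(-2 + j)
√(y(-26) + J(-6)²) = √(1/(-2 - 26) + (8/(-2 - 6))²) = √(1/(-28) + (8/(-8))²) = √(-1/28 + (8*(-⅛))²) = √(-1/28 + (-1)²) = √(-1/28 + 1) = √(27/28) = 3*√21/14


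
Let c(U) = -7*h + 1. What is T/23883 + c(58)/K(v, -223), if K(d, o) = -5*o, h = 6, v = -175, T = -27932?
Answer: -32123383/26629545 ≈ -1.2063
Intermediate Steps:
c(U) = -41 (c(U) = -7*6 + 1 = -42 + 1 = -41)
T/23883 + c(58)/K(v, -223) = -27932/23883 - 41/((-5*(-223))) = -27932*1/23883 - 41/1115 = -27932/23883 - 41*1/1115 = -27932/23883 - 41/1115 = -32123383/26629545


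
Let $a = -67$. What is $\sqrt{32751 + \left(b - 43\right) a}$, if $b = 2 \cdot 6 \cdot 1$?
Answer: $2 \sqrt{8707} \approx 186.62$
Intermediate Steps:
$b = 12$ ($b = 2 \cdot 6 = 12$)
$\sqrt{32751 + \left(b - 43\right) a} = \sqrt{32751 + \left(12 - 43\right) \left(-67\right)} = \sqrt{32751 - -2077} = \sqrt{32751 + 2077} = \sqrt{34828} = 2 \sqrt{8707}$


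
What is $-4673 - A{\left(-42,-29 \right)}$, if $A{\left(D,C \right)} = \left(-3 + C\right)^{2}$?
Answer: $-5697$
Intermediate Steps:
$-4673 - A{\left(-42,-29 \right)} = -4673 - \left(-3 - 29\right)^{2} = -4673 - \left(-32\right)^{2} = -4673 - 1024 = -5697$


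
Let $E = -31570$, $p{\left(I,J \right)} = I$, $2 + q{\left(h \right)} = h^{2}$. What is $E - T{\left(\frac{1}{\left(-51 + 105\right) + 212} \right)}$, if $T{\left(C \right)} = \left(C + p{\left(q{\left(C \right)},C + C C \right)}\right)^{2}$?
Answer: $- \frac{158072362341545}{5006411536} \approx -31574.0$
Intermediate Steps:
$q{\left(h \right)} = -2 + h^{2}$
$T{\left(C \right)} = \left(-2 + C + C^{2}\right)^{2}$ ($T{\left(C \right)} = \left(C + \left(-2 + C^{2}\right)\right)^{2} = \left(-2 + C + C^{2}\right)^{2}$)
$E - T{\left(\frac{1}{\left(-51 + 105\right) + 212} \right)} = -31570 - \left(-2 + \frac{1}{\left(-51 + 105\right) + 212} + \left(\frac{1}{\left(-51 + 105\right) + 212}\right)^{2}\right)^{2} = -31570 - \left(-2 + \frac{1}{54 + 212} + \left(\frac{1}{54 + 212}\right)^{2}\right)^{2} = -31570 - \left(-2 + \frac{1}{266} + \left(\frac{1}{266}\right)^{2}\right)^{2} = -31570 - \left(-2 + \frac{1}{266} + \frac{1}{70756}\right)^{2} = -31570 - \left(- \frac{141245}{70756}\right)^{2} = -31570 - \frac{19950150025}{5006411536} = - \frac{158072362341545}{5006411536}$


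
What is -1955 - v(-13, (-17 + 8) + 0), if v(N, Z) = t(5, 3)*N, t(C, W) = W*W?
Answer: -1838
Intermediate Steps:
t(C, W) = W²
v(N, Z) = 9*N (v(N, Z) = 3²*N = 9*N)
-1955 - v(-13, (-17 + 8) + 0) = -1955 - 9*(-13) = -1955 - 1*(-117) = -1955 + 117 = -1838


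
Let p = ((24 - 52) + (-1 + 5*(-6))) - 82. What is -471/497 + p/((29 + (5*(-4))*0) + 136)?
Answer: -49264/27335 ≈ -1.8022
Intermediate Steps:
p = -141 (p = (-28 + (-1 - 30)) - 82 = (-28 - 31) - 82 = -59 - 82 = -141)
-471/497 + p/((29 + (5*(-4))*0) + 136) = -471/497 - 141/((29 + (5*(-4))*0) + 136) = -471*1/497 - 141/((29 - 20*0) + 136) = -471/497 - 141/((29 + 0) + 136) = -471/497 - 141/(29 + 136) = -471/497 - 141/165 = -471/497 - 141*1/165 = -471/497 - 47/55 = -49264/27335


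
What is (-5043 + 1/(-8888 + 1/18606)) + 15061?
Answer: 1656677913680/165370127 ≈ 10018.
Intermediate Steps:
(-5043 + 1/(-8888 + 1/18606)) + 15061 = (-5043 + 1/(-165370127/18606)) + 15061 = (-5043 - 18606/165370127) + 15061 = -833961569067/165370127 + 15061 = 1656677913680/165370127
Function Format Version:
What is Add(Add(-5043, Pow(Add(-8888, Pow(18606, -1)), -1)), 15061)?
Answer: Rational(1656677913680, 165370127) ≈ 10018.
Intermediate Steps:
Add(Add(-5043, Pow(Add(-8888, Pow(18606, -1)), -1)), 15061) = Add(Add(-5043, Pow(Add(-8888, Rational(1, 18606)), -1)), 15061) = Add(Add(-5043, Pow(Rational(-165370127, 18606), -1)), 15061) = Add(Add(-5043, Rational(-18606, 165370127)), 15061) = Add(Rational(-833961569067, 165370127), 15061) = Rational(1656677913680, 165370127)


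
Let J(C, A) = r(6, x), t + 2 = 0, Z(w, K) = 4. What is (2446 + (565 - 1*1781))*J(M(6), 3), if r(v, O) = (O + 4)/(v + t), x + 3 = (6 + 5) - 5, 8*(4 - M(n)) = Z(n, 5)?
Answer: 4305/2 ≈ 2152.5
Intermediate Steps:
M(n) = 7/2 (M(n) = 4 - ⅛*4 = 4 - ½ = 7/2)
t = -2 (t = -2 + 0 = -2)
x = 3 (x = -3 + ((6 + 5) - 5) = -3 + (11 - 5) = -3 + 6 = 3)
r(v, O) = (4 + O)/(-2 + v) (r(v, O) = (O + 4)/(v - 2) = (4 + O)/(-2 + v))
J(C, A) = 7/4 (J(C, A) = (4 + 3)/(-2 + 6) = 7/4)
(2446 + (565 - 1*1781))*J(M(6), 3) = (2446 + (565 - 1*1781))*(7/4) = (2446 + (565 - 1781))*(7/4) = (2446 - 1216)*(7/4) = 1230*(7/4) = 4305/2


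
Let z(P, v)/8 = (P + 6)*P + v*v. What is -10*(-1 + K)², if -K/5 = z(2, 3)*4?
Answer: -160080010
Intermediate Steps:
z(P, v) = 8*v² + 8*P*(6 + P) (z(P, v) = 8*((P + 6)*P + v*v) = 8*((6 + P)*P + v²) = 8*(P*(6 + P) + v²) = 8*(v² + P*(6 + P)) = 8*v² + 8*P*(6 + P))
K = -4000 (K = -5*(8*2² + 8*3² + 48*2)*4 = -5*(8*4 + 8*9 + 96)*4 = -5*(32 + 72 + 96)*4 = -1000*4 = -5*800 = -4000)
-10*(-1 + K)² = -10*(-1 - 4000)² = -10*(-4001)² = -10*16008001 = -160080010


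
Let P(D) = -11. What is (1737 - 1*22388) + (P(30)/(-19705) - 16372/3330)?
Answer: -135539266378/6561765 ≈ -20656.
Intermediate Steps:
(1737 - 1*22388) + (P(30)/(-19705) - 16372/3330) = (1737 - 1*22388) + (-11/(-19705) - 16372/3330) = (1737 - 22388) + (-11*(-1/19705) - 16372*1/3330) = -20651 + (11/19705 - 8186/1665) = -20651 - 32257363/6561765 = -135539266378/6561765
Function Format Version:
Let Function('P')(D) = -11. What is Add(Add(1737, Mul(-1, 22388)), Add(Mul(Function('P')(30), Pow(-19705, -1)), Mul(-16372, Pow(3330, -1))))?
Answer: Rational(-135539266378, 6561765) ≈ -20656.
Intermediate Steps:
Add(Add(1737, Mul(-1, 22388)), Add(Mul(Function('P')(30), Pow(-19705, -1)), Mul(-16372, Pow(3330, -1)))) = Add(Add(1737, Mul(-1, 22388)), Add(Mul(-11, Pow(-19705, -1)), Mul(-16372, Pow(3330, -1)))) = Add(Add(1737, -22388), Add(Mul(-11, Rational(-1, 19705)), Mul(-16372, Rational(1, 3330)))) = Add(-20651, Add(Rational(11, 19705), Rational(-8186, 1665))) = Add(-20651, Rational(-32257363, 6561765)) = Rational(-135539266378, 6561765)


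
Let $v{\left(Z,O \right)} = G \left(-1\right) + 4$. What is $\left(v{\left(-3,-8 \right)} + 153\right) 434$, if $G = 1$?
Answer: $67704$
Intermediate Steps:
$v{\left(Z,O \right)} = 3$ ($v{\left(Z,O \right)} = 1 \left(-1\right) + 4 = -1 + 4 = 3$)
$\left(v{\left(-3,-8 \right)} + 153\right) 434 = \left(3 + 153\right) 434 = 156 \cdot 434 = 67704$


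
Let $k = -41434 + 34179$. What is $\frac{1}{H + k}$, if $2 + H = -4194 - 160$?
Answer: $- \frac{1}{11611} \approx -8.6125 \cdot 10^{-5}$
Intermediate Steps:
$k = -7255$
$H = -4356$ ($H = -2 - 4354 = -4356$)
$\frac{1}{H + k} = \frac{1}{-4356 - 7255} = \frac{1}{-11611} = - \frac{1}{11611}$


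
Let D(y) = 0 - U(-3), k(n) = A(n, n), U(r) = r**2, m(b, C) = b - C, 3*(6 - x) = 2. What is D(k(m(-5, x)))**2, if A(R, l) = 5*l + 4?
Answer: 81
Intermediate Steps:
x = 16/3 (x = 6 - 1/3*2 = 6 - 2/3 = 16/3 ≈ 5.3333)
A(R, l) = 4 + 5*l
k(n) = 4 + 5*n
D(y) = -9 (D(y) = 0 - 1*(-3)**2 = 0 - 1*9 = 0 - 9 = -9)
D(k(m(-5, x)))**2 = (-9)**2 = 81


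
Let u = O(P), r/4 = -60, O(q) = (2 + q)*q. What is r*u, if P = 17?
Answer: -77520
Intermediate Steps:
O(q) = q*(2 + q)
r = -240 (r = 4*(-60) = -240)
u = 323 (u = 17*(2 + 17) = 17*19 = 323)
r*u = -240*323 = -77520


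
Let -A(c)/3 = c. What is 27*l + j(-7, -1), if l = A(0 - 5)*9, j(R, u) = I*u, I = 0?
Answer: 3645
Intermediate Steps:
A(c) = -3*c
j(R, u) = 0 (j(R, u) = 0*u = 0)
l = 135 (l = -3*(0 - 5)*9 = -3*(-5)*9 = 15*9 = 135)
27*l + j(-7, -1) = 27*135 + 0 = 3645 + 0 = 3645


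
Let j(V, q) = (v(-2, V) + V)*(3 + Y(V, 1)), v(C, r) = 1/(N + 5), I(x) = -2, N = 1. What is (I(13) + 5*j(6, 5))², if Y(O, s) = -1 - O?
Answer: 141376/9 ≈ 15708.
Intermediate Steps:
v(C, r) = ⅙ (v(C, r) = 1/(1 + 5) = 1/6 = ⅙)
j(V, q) = (2 - V)*(⅙ + V) (j(V, q) = (⅙ + V)*(3 + (-1 - V)) = (⅙ + V)*(2 - V) = (2 - V)*(⅙ + V))
(I(13) + 5*j(6, 5))² = (-2 + 5*(⅓ - 1*6² + (11/6)*6))² = (-2 + 5*(⅓ - 1*36 + 11))² = (-2 + 5*(⅓ - 36 + 11))² = (-2 + 5*(-74/3))² = (-2 - 370/3)² = (-376/3)² = 141376/9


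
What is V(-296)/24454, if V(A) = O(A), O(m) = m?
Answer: -148/12227 ≈ -0.012104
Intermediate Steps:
V(A) = A
V(-296)/24454 = -296/24454 = -296*1/24454 = -148/12227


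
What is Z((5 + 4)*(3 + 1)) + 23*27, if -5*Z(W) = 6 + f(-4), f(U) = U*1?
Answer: 3103/5 ≈ 620.60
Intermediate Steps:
f(U) = U
Z(W) = -⅖ (Z(W) = -(6 - 4)/5 = -⅕*2 = -⅖)
Z((5 + 4)*(3 + 1)) + 23*27 = -⅖ + 23*27 = -⅖ + 621 = 3103/5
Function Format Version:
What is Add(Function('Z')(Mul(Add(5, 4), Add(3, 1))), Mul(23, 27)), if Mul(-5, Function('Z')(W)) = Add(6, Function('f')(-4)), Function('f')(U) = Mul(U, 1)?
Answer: Rational(3103, 5) ≈ 620.60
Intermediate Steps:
Function('f')(U) = U
Function('Z')(W) = Rational(-2, 5) (Function('Z')(W) = Mul(Rational(-1, 5), Add(6, -4)) = Mul(Rational(-1, 5), 2) = Rational(-2, 5))
Add(Function('Z')(Mul(Add(5, 4), Add(3, 1))), Mul(23, 27)) = Add(Rational(-2, 5), Mul(23, 27)) = Add(Rational(-2, 5), 621) = Rational(3103, 5)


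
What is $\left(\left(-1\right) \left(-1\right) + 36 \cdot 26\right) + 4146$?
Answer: $5083$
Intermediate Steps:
$\left(\left(-1\right) \left(-1\right) + 36 \cdot 26\right) + 4146 = \left(1 + 936\right) + 4146 = 937 + 4146 = 5083$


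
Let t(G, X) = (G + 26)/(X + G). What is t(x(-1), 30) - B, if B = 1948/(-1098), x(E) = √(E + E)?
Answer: 653933/247599 + 2*I*√2/451 ≈ 2.6411 + 0.0062715*I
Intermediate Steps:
x(E) = √2*√E (x(E) = √(2*E) = √2*√E)
B = -974/549 (B = 1948*(-1/1098) = -974/549 ≈ -1.7741)
t(G, X) = (26 + G)/(G + X)
t(x(-1), 30) - B = (26 + √2*√(-1))/(√2*√(-1) + 30) - 1*(-974/549) = (26 + √2*I)/(√2*I + 30) + 974/549 = (26 + I*√2)/(I*√2 + 30) + 974/549 = (26 + I*√2)/(30 + I*√2) + 974/549 = 974/549 + (26 + I*√2)/(30 + I*√2)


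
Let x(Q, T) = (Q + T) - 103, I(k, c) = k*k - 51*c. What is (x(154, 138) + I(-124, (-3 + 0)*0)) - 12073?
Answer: 3492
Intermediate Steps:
I(k, c) = k**2 - 51*c
x(Q, T) = -103 + Q + T
(x(154, 138) + I(-124, (-3 + 0)*0)) - 12073 = ((-103 + 154 + 138) + ((-124)**2 - 51*(-3 + 0)*0)) - 12073 = (189 + (15376 - (-153)*0)) - 12073 = (189 + (15376 - 51*0)) - 12073 = (189 + (15376 + 0)) - 12073 = (189 + 15376) - 12073 = 15565 - 12073 = 3492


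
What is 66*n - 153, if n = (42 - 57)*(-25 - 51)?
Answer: 75087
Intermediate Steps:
n = 1140 (n = -15*(-76) = 1140)
66*n - 153 = 66*1140 - 153 = 75240 - 153 = 75087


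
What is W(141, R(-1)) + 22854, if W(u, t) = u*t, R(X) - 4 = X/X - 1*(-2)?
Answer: 23841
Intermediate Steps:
R(X) = 7 (R(X) = 4 + (X/X - 1*(-2)) = 4 + (1 + 2) = 4 + 3 = 7)
W(u, t) = t*u
W(141, R(-1)) + 22854 = 7*141 + 22854 = 987 + 22854 = 23841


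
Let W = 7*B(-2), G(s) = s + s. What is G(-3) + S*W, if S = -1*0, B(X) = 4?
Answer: -6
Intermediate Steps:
G(s) = 2*s
S = 0
W = 28 (W = 7*4 = 28)
G(-3) + S*W = 2*(-3) + 0*28 = -6 + 0 = -6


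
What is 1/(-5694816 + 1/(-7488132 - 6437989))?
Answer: -13926121/79306696688737 ≈ -1.7560e-7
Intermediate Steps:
1/(-5694816 + 1/(-7488132 - 6437989)) = 1/(-5694816 + 1/(-13926121)) = 1/(-5694816 - 1/13926121) = 1/(-79306696688737/13926121) = -13926121/79306696688737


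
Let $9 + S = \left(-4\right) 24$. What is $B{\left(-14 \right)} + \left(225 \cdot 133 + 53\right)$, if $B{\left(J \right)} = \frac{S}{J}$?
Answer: $\frac{59971}{2} \approx 29986.0$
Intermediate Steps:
$S = -105$ ($S = -9 - 96 = -105$)
$B{\left(J \right)} = - \frac{105}{J}$
$B{\left(-14 \right)} + \left(225 \cdot 133 + 53\right) = - \frac{105}{-14} + \left(225 \cdot 133 + 53\right) = \left(-105\right) \left(- \frac{1}{14}\right) + \left(29925 + 53\right) = \frac{15}{2} + 29978 = \frac{59971}{2}$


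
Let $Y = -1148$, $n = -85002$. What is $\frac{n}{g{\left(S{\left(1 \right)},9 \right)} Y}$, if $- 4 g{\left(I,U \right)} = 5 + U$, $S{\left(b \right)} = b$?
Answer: $- \frac{42501}{2009} \approx -21.155$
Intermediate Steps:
$g{\left(I,U \right)} = - \frac{5}{4} - \frac{U}{4}$ ($g{\left(I,U \right)} = - \frac{5 + U}{4} = - \frac{5}{4} - \frac{U}{4}$)
$\frac{n}{g{\left(S{\left(1 \right)},9 \right)} Y} = - \frac{85002}{\left(- \frac{5}{4} - \frac{9}{4}\right) \left(-1148\right)} = - \frac{85002}{\left(- \frac{7}{2}\right) \left(-1148\right)} = - \frac{85002}{4018} = \left(-85002\right) \frac{1}{4018} = - \frac{42501}{2009}$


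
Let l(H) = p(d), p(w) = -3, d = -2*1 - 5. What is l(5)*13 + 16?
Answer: -23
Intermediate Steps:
d = -7 (d = -2 - 5 = -7)
l(H) = -3
l(5)*13 + 16 = -3*13 + 16 = -39 + 16 = -23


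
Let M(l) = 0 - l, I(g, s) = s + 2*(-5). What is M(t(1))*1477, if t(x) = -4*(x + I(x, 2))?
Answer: -41356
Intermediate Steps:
I(g, s) = -10 + s (I(g, s) = s - 10 = -10 + s)
t(x) = 32 - 4*x (t(x) = -4*(x + (-10 + 2)) = -4*(x - 8) = -4*(-8 + x) = 32 - 4*x)
M(l) = -l
M(t(1))*1477 = -(32 - 4*1)*1477 = -(32 - 4)*1477 = -1*28*1477 = -28*1477 = -41356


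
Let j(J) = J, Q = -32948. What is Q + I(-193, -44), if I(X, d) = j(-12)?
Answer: -32960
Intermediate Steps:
I(X, d) = -12
Q + I(-193, -44) = -32948 - 12 = -32960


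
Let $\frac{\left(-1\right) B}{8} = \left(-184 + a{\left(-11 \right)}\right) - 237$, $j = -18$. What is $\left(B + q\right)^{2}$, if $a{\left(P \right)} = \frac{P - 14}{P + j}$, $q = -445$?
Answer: $\frac{7151577489}{841} \approx 8.5037 \cdot 10^{6}$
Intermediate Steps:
$a{\left(P \right)} = \frac{-14 + P}{-18 + P}$ ($a{\left(P \right)} = \frac{P - 14}{P - 18} = \frac{-14 + P}{-18 + P}$)
$B = \frac{97472}{29}$ ($B = - 8 \left(\left(-184 + \frac{-14 - 11}{-18 - 11}\right) - 237\right) = - 8 \left(\left(-184 + \frac{1}{-29} \left(-25\right)\right) - 237\right) = - 8 \left(\left(-184 - - \frac{25}{29}\right) - 237\right) = - 8 \left(\left(-184 + \frac{25}{29}\right) - 237\right) = - 8 \left(- \frac{5311}{29} - 237\right) = \left(-8\right) \left(- \frac{12184}{29}\right) = \frac{97472}{29} \approx 3361.1$)
$\left(B + q\right)^{2} = \left(\frac{97472}{29} - 445\right)^{2} = \left(\frac{84567}{29}\right)^{2} = \frac{7151577489}{841}$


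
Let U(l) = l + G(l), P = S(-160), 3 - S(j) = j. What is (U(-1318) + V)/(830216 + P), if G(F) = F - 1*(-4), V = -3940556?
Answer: -1314396/276793 ≈ -4.7487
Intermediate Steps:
S(j) = 3 - j
P = 163 (P = 3 - 1*(-160) = 3 + 160 = 163)
G(F) = 4 + F (G(F) = F + 4 = 4 + F)
U(l) = 4 + 2*l (U(l) = l + (4 + l) = 4 + 2*l)
(U(-1318) + V)/(830216 + P) = ((4 + 2*(-1318)) - 3940556)/(830216 + 163) = ((4 - 2636) - 3940556)/830379 = (-2632 - 3940556)*(1/830379) = -3943188*1/830379 = -1314396/276793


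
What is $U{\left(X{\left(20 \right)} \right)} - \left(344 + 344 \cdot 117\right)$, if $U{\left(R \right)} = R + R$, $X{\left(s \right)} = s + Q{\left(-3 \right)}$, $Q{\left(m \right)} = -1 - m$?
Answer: $-40548$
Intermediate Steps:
$X{\left(s \right)} = 2 + s$ ($X{\left(s \right)} = s - -2 = s + \left(-1 + 3\right) = s + 2 = 2 + s$)
$U{\left(R \right)} = 2 R$
$U{\left(X{\left(20 \right)} \right)} - \left(344 + 344 \cdot 117\right) = 2 \left(2 + 20\right) - \left(344 + 344 \cdot 117\right) = 2 \cdot 22 - \left(344 + 40248\right) = 44 - 40592 = -40548$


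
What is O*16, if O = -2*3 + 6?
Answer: 0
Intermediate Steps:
O = 0 (O = -6 + 6 = 0)
O*16 = 0*16 = 0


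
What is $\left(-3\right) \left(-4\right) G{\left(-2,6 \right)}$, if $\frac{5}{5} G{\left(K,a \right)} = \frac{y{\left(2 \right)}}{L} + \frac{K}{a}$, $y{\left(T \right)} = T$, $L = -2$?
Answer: $-16$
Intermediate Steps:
$G{\left(K,a \right)} = -1 + \frac{K}{a}$ ($G{\left(K,a \right)} = \frac{2}{-2} + \frac{K}{a} = 2 \left(- \frac{1}{2}\right) + \frac{K}{a} = -1 + \frac{K}{a}$)
$\left(-3\right) \left(-4\right) G{\left(-2,6 \right)} = \left(-3\right) \left(-4\right) \frac{-2 - 6}{6} = 12 \frac{-2 - 6}{6} = 12 \cdot \frac{1}{6} \left(-8\right) = 12 \left(- \frac{4}{3}\right) = -16$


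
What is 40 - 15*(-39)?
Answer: 625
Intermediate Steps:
40 - 15*(-39) = 40 + 585 = 625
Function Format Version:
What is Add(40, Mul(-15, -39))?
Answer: 625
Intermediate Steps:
Add(40, Mul(-15, -39)) = Add(40, 585) = 625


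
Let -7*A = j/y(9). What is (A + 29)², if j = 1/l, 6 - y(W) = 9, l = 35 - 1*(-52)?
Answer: 2807304256/3337929 ≈ 841.03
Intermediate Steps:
l = 87 (l = 35 + 52 = 87)
y(W) = -3 (y(W) = 6 - 1*9 = 6 - 9 = -3)
j = 1/87 ≈ 0.011494
A = 1/1827 (A = -1/(609*(-3)) = -(-1)/(609*3) = -⅐*(-1/261) = 1/1827 ≈ 0.00054735)
(A + 29)² = (1/1827 + 29)² = (52984/1827)² = 2807304256/3337929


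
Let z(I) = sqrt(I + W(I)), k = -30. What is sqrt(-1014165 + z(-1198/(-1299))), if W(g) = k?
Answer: sqrt(-1711303035165 + 2598*I*sqrt(12266457))/1299 ≈ 0.0026773 + 1007.1*I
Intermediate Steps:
W(g) = -30
z(I) = sqrt(-30 + I) (z(I) = sqrt(I - 30) = sqrt(-30 + I))
sqrt(-1014165 + z(-1198/(-1299))) = sqrt(-1014165 + sqrt(-30 - 1198/(-1299))) = sqrt(-1014165 + sqrt(-30 - 1198*(-1/1299))) = sqrt(-1014165 + sqrt(-30 + 1198/1299)) = sqrt(-1014165 + sqrt(-37772/1299)) = sqrt(-1014165 + 2*I*sqrt(12266457)/1299)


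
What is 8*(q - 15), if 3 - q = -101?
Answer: 712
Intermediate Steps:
q = 104 (q = 3 - 1*(-101) = 3 + 101 = 104)
8*(q - 15) = 8*(104 - 15) = 8*89 = 712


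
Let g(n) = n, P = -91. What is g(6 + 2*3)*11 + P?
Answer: 41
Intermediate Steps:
g(6 + 2*3)*11 + P = (6 + 2*3)*11 - 91 = (6 + 6)*11 - 91 = 12*11 - 91 = 132 - 91 = 41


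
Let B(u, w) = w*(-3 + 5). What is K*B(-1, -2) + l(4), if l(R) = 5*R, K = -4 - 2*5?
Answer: 76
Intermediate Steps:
K = -14 (K = -4 - 10 = -14)
B(u, w) = 2*w (B(u, w) = w*2 = 2*w)
K*B(-1, -2) + l(4) = -28*(-2) + 5*4 = -14*(-4) + 20 = 56 + 20 = 76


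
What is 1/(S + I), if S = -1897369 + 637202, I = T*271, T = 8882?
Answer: 1/1146855 ≈ 8.7195e-7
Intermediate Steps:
I = 2407022 (I = 8882*271 = 2407022)
S = -1260167
1/(S + I) = 1/(-1260167 + 2407022) = 1/1146855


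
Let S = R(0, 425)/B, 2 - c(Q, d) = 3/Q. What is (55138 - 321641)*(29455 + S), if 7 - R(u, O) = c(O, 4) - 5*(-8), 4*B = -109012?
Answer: -90921039940941741/11582525 ≈ -7.8498e+9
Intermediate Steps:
c(Q, d) = 2 - 3/Q
B = -27253 (B = (1/4)*(-109012) = -27253)
R(u, O) = -35 + 3/O (R(u, O) = 7 - ((2 - 3/O) - 5*(-8)) = 7 - ((2 - 3/O) + 40) = 7 - (42 - 3/O) = 7 + (-42 + 3/O) = -35 + 3/O)
S = 14872/11582525 (S = (-35 + 3/425)/(-27253) = (-35 + 3*(1/425))*(-1/27253) = (-35 + 3/425)*(-1/27253) = -14872/425*(-1/27253) = 14872/11582525 ≈ 0.0012840)
(55138 - 321641)*(29455 + S) = (55138 - 321641)*(29455 + 14872/11582525) = -266503*341163288747/11582525 = -90921039940941741/11582525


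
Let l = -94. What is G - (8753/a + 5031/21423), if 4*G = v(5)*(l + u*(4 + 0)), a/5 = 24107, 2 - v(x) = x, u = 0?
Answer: 120835116599/1721480870 ≈ 70.193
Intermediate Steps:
v(x) = 2 - x
a = 120535 (a = 5*24107 = 120535)
G = 141/2 (G = ((2 - 1*5)*(-94 + 0*(4 + 0)))/4 = ((2 - 5)*(-94 + 0*4))/4 = (-3*(-94 + 0))/4 = (-3*(-94))/4 = (¼)*282 = 141/2 ≈ 70.500)
G - (8753/a + 5031/21423) = 141/2 - (8753/120535 + 5031/21423) = 141/2 - (8753*(1/120535) + 5031*(1/21423)) = 141/2 - (8753/120535 + 1677/7141) = 141/2 - 1*264642368/860740435 = 141/2 - 264642368/860740435 = 120835116599/1721480870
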